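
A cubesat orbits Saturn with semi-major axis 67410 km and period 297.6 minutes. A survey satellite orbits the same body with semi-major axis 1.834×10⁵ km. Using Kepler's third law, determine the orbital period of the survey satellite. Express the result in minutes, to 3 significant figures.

T₂ ≈ 1340 minutes

Kepler's third law: T² ∝ a³, so T₂ = T₁ (a₂/a₁)^(3/2).
a₂/a₁ = 2.721, (a₂/a₁)^(3/2) = 4.488.
T₂ = 297.6 × 4.488 = 1336 minutes.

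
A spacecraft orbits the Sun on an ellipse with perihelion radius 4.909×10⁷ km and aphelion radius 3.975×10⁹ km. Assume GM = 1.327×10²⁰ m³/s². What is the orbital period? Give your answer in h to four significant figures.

Semi-major axis a = (r_p + r_a)/2 = (4.9090×10⁷ + 3.9750×10⁹)/2 = 2.0120×10⁹ km = 2.012×10¹² m.
By Kepler's third law T = 2π√(a³/μ) = 2π × 2.478×10⁸ = 1.557×10⁹ s.
= 4.324×10⁵ h.

T ≈ 432400 h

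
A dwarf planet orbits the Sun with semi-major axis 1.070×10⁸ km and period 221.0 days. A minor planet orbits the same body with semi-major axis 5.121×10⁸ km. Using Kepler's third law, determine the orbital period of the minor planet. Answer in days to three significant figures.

Kepler's third law: T² ∝ a³, so T₂ = T₁ (a₂/a₁)^(3/2).
a₂/a₁ = 4.786, (a₂/a₁)^(3/2) = 10.47.
T₂ = 221.0 × 10.47 = 2314 days.

T₂ ≈ 2310 days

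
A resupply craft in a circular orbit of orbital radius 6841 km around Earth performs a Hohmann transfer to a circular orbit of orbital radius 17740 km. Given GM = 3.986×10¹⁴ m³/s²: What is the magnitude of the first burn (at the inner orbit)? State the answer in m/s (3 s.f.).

Δv ≈ 1540 m/s

r₁ = 6841 km = 6.841×10⁶ m.
r₂ = 17740 km = 1.774×10⁷ m.
Transfer ellipse a_t = (r₁ + r₂)/2 = 1.229×10⁷ m.
At r₁: circular v_c1 = √(μ/r₁) = 7633 m/s; transfer-perigee v_p = √[μ(2/r₁ − 1/a_t)] = 9171 m/s.
Δv₁ = v_p − v_c1 = 1537 m/s.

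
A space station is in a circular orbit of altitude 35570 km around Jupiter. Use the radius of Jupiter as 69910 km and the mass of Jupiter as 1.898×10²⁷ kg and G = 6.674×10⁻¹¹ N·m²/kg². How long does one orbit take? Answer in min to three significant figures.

μ = GM = 6.674×10⁻¹¹ × 1.898×10²⁷ = 1.267×10¹⁷ m³/s².
r = 69910 + 35570 = 105480 km = 1.0548×10⁸ m.
Kepler's third law: T = 2π√(r³/μ) = 2π√((1.055×10⁸)³ / 1.267×10¹⁷).
r³/μ = 9.265×10⁶ s², so T = 2π × 3.044×10³ = 1.912×10⁴ s.
Converting: 1.912×10⁴ s ÷ 60.00 = 318.7 min.

T ≈ 319 min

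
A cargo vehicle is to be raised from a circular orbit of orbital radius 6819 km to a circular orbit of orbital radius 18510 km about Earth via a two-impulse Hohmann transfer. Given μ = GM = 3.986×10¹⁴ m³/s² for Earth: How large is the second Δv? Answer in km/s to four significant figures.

r₁ = 6819 km = 6.819×10⁶ m.
r₂ = 18510 km = 1.851×10⁷ m.
Transfer ellipse a_t = (r₁ + r₂)/2 = 1.266×10⁷ m.
At r₁: circular v_c1 = √(μ/r₁) = 7646 m/s; transfer-perigee v_p = √[μ(2/r₁ − 1/a_t)] = 9243 m/s.
At r₂: circular v_c2 = √(μ/r₂) = 4641 m/s; transfer-apogee v_a = √[μ(2/r₂ − 1/a_t)] = 3405 m/s.
Δv₂ = v_c2 − v_a = 1235 m/s.
= 1.235 km/s.

Δv ≈ 1.235 km/s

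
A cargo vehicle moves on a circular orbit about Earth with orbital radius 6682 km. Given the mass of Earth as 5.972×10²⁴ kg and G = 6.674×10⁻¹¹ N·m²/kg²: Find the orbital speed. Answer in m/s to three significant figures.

μ = GM = 6.674×10⁻¹¹ × 5.972×10²⁴ = 3.986×10¹⁴ m³/s².
r = 6682 km = 6.682×10⁶ m.
For a circular orbit v = √(μ/r) = √(3.986×10¹⁴ / 6.682×10⁶) = √(5.965×10⁷) = 7723 m/s.

v ≈ 7720 m/s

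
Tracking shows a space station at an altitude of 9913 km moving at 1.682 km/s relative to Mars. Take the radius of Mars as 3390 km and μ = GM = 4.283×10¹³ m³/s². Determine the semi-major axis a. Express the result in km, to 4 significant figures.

a ≈ 11860 km

r = 3390 + 9913 = 13303 km = 1.330×10⁷ m.
Vis-viva rearranged: 1/a = 2/r − v²/μ = 1.503×10⁻⁷ − 6.605×10⁻⁸ = 8.429×10⁻⁸ m⁻¹.
a = 1.186×10⁷ m = 11864 km.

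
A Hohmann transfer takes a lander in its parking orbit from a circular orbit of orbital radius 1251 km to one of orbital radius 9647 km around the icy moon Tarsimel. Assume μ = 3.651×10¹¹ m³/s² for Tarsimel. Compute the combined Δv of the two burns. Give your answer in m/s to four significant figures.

Δv_total ≈ 279.9 m/s

r₁ = 1251 km = 1.251×10⁶ m.
r₂ = 9647 km = 9.647×10⁶ m.
Transfer ellipse a_t = (r₁ + r₂)/2 = 5.449×10⁶ m.
At r₁: circular v_c1 = √(μ/r₁) = 540.2 m/s; transfer-periapsis v_p = √[μ(2/r₁ − 1/a_t)] = 718.8 m/s.
Δv₁ = v_p − v_c1 = 178.6 m/s.
At r₂: circular v_c2 = √(μ/r₂) = 194.5 m/s; transfer-apoapsis v_a = √[μ(2/r₂ − 1/a_t)] = 93.21 m/s.
Δv₂ = v_c2 − v_a = 101.3 m/s.
Total Δv = Δv₁ + Δv₂ = 279.9 m/s.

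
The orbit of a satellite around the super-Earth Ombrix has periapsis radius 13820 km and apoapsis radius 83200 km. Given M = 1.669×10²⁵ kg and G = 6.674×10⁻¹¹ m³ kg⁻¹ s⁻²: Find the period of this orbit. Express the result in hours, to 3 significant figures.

T ≈ 17.7 hours

μ = GM = 6.674×10⁻¹¹ × 1.669×10²⁵ = 1.114×10¹⁵ m³/s².
Semi-major axis a = (r_p + r_a)/2 = (13820 + 83200)/2 = 48510 km = 4.851×10⁷ m.
By Kepler's third law T = 2π√(a³/μ) = 2π × 1.012×10⁴ = 6.361×10⁴ s.
= 17.67 hours.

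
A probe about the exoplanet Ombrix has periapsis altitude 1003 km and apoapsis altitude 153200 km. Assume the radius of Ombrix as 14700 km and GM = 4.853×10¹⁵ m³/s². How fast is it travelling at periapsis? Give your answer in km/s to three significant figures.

r_p = 14700 + 1003 = 15703 km = 1.5703×10⁷ m.
r_a = 14700 + 153200 = 167900 km = 1.6790×10⁸ m.
Semi-major axis a = (r_p + r_a)/2 = 91802 km = 9.180×10⁷ m.
Vis-viva: v² = μ(2/r − 1/a) = 4.853×10¹⁵ × (1.274×10⁻⁷ − 1.089×10⁻⁸) = 5.652×10⁸ m²/s².
v = 23770 m/s = 23.77 km/s.

v ≈ 23.8 km/s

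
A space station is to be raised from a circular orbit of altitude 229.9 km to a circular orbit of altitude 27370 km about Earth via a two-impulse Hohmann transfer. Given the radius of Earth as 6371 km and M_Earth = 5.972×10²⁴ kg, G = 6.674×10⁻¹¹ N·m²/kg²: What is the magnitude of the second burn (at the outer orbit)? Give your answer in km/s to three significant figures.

Δv ≈ 1.47 km/s

μ = GM = 6.674×10⁻¹¹ × 5.972×10²⁴ = 3.986×10¹⁴ m³/s².
r₁ = 6371 + 229.9 = 6600.9 km = 6.6009×10⁶ m.
r₂ = 6371 + 27370 = 33741 km = 3.3741×10⁷ m.
Transfer ellipse a_t = (r₁ + r₂)/2 = 2.017×10⁷ m.
At r₁: circular v_c1 = √(μ/r₁) = 7771 m/s; transfer-perigee v_p = √[μ(2/r₁ − 1/a_t)] = 10050 m/s.
At r₂: circular v_c2 = √(μ/r₂) = 3437 m/s; transfer-apogee v_a = √[μ(2/r₂ − 1/a_t)] = 1966 m/s.
Δv₂ = v_c2 − v_a = 1471 m/s.
= 1.471 km/s.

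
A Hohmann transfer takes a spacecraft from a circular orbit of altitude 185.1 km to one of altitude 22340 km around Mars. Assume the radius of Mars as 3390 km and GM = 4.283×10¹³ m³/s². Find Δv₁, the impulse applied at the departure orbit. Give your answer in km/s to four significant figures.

Δv ≈ 1.125 km/s

r₁ = 3390 + 185.1 = 3575.1 km = 3.5751×10⁶ m.
r₂ = 3390 + 22340 = 25730 km = 2.5730×10⁷ m.
Transfer ellipse a_t = (r₁ + r₂)/2 = 1.465×10⁷ m.
At r₁: circular v_c1 = √(μ/r₁) = 3461 m/s; transfer-periapsis v_p = √[μ(2/r₁ − 1/a_t)] = 4587 m/s.
Δv₁ = v_p − v_c1 = 1125 m/s.
= 1.125 km/s.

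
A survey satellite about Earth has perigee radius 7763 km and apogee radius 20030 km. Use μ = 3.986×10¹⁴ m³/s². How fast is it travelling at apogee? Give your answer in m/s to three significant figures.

Semi-major axis a = (r_p + r_a)/2 = 13896 km = 1.390×10⁷ m.
Vis-viva: v² = μ(2/r − 1/a) = 3.986×10¹⁴ × (9.985×10⁻⁸ − 7.196×10⁻⁸) = 1.112×10⁷ m²/s².
v = 3334 m/s.

v ≈ 3330 m/s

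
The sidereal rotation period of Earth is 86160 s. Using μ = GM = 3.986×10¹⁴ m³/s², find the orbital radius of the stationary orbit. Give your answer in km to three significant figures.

A synchronous orbit has period T, so by Kepler's third law a = (μT²/4π²)^(1/3).
μT²/4π² = 3.986×10¹⁴ × (8.616×10⁴)² / 39.48 = 7.495×10²² m³.
a = 4.216×10⁷ m = 42163 km.

r_sync ≈ 42200 km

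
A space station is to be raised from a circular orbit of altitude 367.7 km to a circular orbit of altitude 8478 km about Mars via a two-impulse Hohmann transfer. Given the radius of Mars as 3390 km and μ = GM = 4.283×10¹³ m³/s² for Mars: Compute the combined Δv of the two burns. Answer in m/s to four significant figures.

r₁ = 3390 + 367.7 = 3757.7 km = 3.7577×10⁶ m.
r₂ = 3390 + 8478 = 11868 km = 1.1868×10⁷ m.
Transfer ellipse a_t = (r₁ + r₂)/2 = 7.813×10⁶ m.
At r₁: circular v_c1 = √(μ/r₁) = 3376 m/s; transfer-periapsis v_p = √[μ(2/r₁ − 1/a_t)] = 4161 m/s.
Δv₁ = v_p − v_c1 = 784.9 m/s.
At r₂: circular v_c2 = √(μ/r₂) = 1900 m/s; transfer-apoapsis v_a = √[μ(2/r₂ − 1/a_t)] = 1317 m/s.
Δv₂ = v_c2 − v_a = 582.2 m/s.
Total Δv = Δv₁ + Δv₂ = 1367 m/s.

Δv_total ≈ 1367 m/s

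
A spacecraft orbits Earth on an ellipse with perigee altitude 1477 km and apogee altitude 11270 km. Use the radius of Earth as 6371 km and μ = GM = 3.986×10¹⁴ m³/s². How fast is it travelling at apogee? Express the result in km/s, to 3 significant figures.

v ≈ 3.73 km/s

r_p = 6371 + 1477 = 7848.0 km = 7.8480×10⁶ m.
r_a = 6371 + 11270 = 17641 km = 1.7641×10⁷ m.
Semi-major axis a = (r_p + r_a)/2 = 12744 km = 1.274×10⁷ m.
Vis-viva: v² = μ(2/r − 1/a) = 3.986×10¹⁴ × (1.134×10⁻⁷ − 7.847×10⁻⁸) = 1.391×10⁷ m²/s².
v = 3730 m/s = 3.730 km/s.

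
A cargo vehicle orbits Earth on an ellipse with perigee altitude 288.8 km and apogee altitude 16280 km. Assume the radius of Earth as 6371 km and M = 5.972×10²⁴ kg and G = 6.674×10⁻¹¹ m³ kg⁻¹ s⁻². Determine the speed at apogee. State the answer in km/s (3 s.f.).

μ = GM = 6.674×10⁻¹¹ × 5.972×10²⁴ = 3.986×10¹⁴ m³/s².
r_p = 6371 + 288.8 = 6659.8 km = 6.6598×10⁶ m.
r_a = 6371 + 16280 = 22651 km = 2.2651×10⁷ m.
Semi-major axis a = (r_p + r_a)/2 = 14655 km = 1.466×10⁷ m.
Vis-viva: v² = μ(2/r − 1/a) = 3.986×10¹⁴ × (8.830×10⁻⁸ − 6.823×10⁻⁸) = 7.996×10⁶ m²/s².
v = 2828 m/s = 2.828 km/s.

v ≈ 2.83 km/s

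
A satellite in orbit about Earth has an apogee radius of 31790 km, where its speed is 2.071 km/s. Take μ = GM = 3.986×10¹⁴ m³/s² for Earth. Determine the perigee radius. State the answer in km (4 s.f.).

perigee radius ≈ 6559 km

r_a = 3.179×10⁷ m.
Specific energy ε = v²/2 − μ/r = -1.039×10⁷ J/kg, so a = −μ/(2ε) = 1.917×10⁷ m.
The apsides satisfy r_p + r_a = 2a, so the perigee radius is 2a − r_a = 6.559×10⁶ m = 6559.0 km.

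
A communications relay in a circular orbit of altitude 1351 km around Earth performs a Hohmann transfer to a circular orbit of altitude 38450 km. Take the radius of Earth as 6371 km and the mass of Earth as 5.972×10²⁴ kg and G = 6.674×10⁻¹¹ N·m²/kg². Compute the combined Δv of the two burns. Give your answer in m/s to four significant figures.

μ = GM = 6.674×10⁻¹¹ × 5.972×10²⁴ = 3.986×10¹⁴ m³/s².
r₁ = 6371 + 1351 = 7722.0 km = 7.7220×10⁶ m.
r₂ = 6371 + 38450 = 44821 km = 4.4821×10⁷ m.
Transfer ellipse a_t = (r₁ + r₂)/2 = 2.627×10⁷ m.
At r₁: circular v_c1 = √(μ/r₁) = 7184 m/s; transfer-perigee v_p = √[μ(2/r₁ − 1/a_t)] = 9384 m/s.
Δv₁ = v_p − v_c1 = 2200 m/s.
At r₂: circular v_c2 = √(μ/r₂) = 2982 m/s; transfer-apogee v_a = √[μ(2/r₂ − 1/a_t)] = 1617 m/s.
Δv₂ = v_c2 − v_a = 1365 m/s.
Total Δv = Δv₁ + Δv₂ = 3565 m/s.

Δv_total ≈ 3565 m/s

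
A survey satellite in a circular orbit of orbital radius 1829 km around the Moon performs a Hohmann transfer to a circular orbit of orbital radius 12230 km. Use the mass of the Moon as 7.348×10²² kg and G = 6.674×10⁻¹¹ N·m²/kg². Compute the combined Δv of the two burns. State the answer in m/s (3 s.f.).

Δv_total ≈ 833 m/s

μ = GM = 6.674×10⁻¹¹ × 7.348×10²² = 4.904×10¹² m³/s².
r₁ = 1829 km = 1.829×10⁶ m.
r₂ = 12230 km = 1.223×10⁷ m.
Transfer ellipse a_t = (r₁ + r₂)/2 = 7.030×10⁶ m.
At r₁: circular v_c1 = √(μ/r₁) = 1637 m/s; transfer-perilune v_p = √[μ(2/r₁ − 1/a_t)] = 2160 m/s.
Δv₁ = v_p − v_c1 = 522.4 m/s.
At r₂: circular v_c2 = √(μ/r₂) = 633.2 m/s; transfer-apolune v_a = √[μ(2/r₂ − 1/a_t)] = 323.0 m/s.
Δv₂ = v_c2 − v_a = 310.2 m/s.
Total Δv = Δv₁ + Δv₂ = 832.6 m/s.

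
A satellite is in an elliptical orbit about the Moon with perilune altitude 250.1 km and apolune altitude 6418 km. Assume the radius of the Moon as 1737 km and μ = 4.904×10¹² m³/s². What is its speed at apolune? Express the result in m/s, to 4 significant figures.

v ≈ 485.4 m/s

r_p = 1737 + 250.1 = 1987.1 km = 1.9871×10⁶ m.
r_a = 1737 + 6418 = 8155.0 km = 8.1550×10⁶ m.
Semi-major axis a = (r_p + r_a)/2 = 5071.1 km = 5.071×10⁶ m.
Vis-viva: v² = μ(2/r − 1/a) = 4.904×10¹² × (2.452×10⁻⁷ − 1.972×10⁻⁷) = 2.356×10⁵ m²/s².
v = 485.4 m/s.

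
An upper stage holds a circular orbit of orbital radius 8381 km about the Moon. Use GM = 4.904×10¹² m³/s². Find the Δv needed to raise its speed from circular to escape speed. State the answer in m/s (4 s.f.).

Δv ≈ 316.8 m/s

r = 8381 km = 8.381×10⁶ m.
Circular speed v_c = √(μ/r) = 764.9 m/s.
Escape speed v_esc = √(2μ/r) = √2 × v_c = 1082 m/s.
Δv = v_esc − v_c = 316.8 m/s.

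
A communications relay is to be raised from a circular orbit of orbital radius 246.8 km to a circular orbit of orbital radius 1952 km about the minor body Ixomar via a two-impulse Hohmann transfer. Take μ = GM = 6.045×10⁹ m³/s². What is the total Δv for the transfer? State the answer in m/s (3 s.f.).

Δv_total ≈ 81.3 m/s

r₁ = 246.8 km = 2.468×10⁵ m.
r₂ = 1952 km = 1.952×10⁶ m.
Transfer ellipse a_t = (r₁ + r₂)/2 = 1.099×10⁶ m.
At r₁: circular v_c1 = √(μ/r₁) = 156.5 m/s; transfer-periapsis v_p = √[μ(2/r₁ − 1/a_t)] = 208.5 m/s.
Δv₁ = v_p − v_c1 = 52.04 m/s.
At r₂: circular v_c2 = √(μ/r₂) = 55.65 m/s; transfer-apoapsis v_a = √[μ(2/r₂ − 1/a_t)] = 26.37 m/s.
Δv₂ = v_c2 − v_a = 29.28 m/s.
Total Δv = Δv₁ + Δv₂ = 81.32 m/s.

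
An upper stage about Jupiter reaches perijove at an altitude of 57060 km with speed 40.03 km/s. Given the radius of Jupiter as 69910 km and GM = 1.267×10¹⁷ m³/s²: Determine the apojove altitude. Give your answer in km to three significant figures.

apojove altitude ≈ 4.47×10⁵ km

r_p = 69910 + 57060 = 1.2697×10⁵ km = 1.270×10⁸ m.
Specific energy ε = v²/2 − μ/r = -1.967×10⁸ J/kg, so a = −μ/(2ε) = 3.221×10⁸ m.
The apsides satisfy r_p + r_a = 2a, so the apojove radius is 2a − r_p = 5.172×10⁸ m = 5.1725×10⁵ km.
Apojove altitude = 5.1725×10⁵ − 69910 = 4.4734×10⁵ km.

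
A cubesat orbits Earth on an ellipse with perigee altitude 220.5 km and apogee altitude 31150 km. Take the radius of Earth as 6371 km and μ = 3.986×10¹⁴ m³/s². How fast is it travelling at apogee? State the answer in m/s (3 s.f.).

r_p = 6371 + 220.5 = 6591.5 km = 6.5915×10⁶ m.
r_a = 6371 + 31150 = 37521 km = 3.7521×10⁷ m.
Semi-major axis a = (r_p + r_a)/2 = 22056 km = 2.206×10⁷ m.
Vis-viva: v² = μ(2/r − 1/a) = 3.986×10¹⁴ × (5.330×10⁻⁸ − 4.534×10⁻⁸) = 3.175×10⁶ m²/s².
v = 1782 m/s.

v ≈ 1780 m/s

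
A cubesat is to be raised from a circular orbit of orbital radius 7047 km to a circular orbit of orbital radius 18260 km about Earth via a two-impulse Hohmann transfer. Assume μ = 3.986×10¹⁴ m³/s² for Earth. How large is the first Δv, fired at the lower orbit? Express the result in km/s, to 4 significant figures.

r₁ = 7047 km = 7.047×10⁶ m.
r₂ = 18260 km = 1.826×10⁷ m.
Transfer ellipse a_t = (r₁ + r₂)/2 = 1.265×10⁷ m.
At r₁: circular v_c1 = √(μ/r₁) = 7521 m/s; transfer-perigee v_p = √[μ(2/r₁ − 1/a_t)] = 9035 m/s.
Δv₁ = v_p − v_c1 = 1514 m/s.
= 1.514 km/s.

Δv ≈ 1.514 km/s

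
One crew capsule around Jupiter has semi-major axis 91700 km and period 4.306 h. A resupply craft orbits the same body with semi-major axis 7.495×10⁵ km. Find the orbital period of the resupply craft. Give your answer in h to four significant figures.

Kepler's third law: T² ∝ a³, so T₂ = T₁ (a₂/a₁)^(3/2).
a₂/a₁ = 8.173, (a₂/a₁)^(3/2) = 23.37.
T₂ = 4.306 × 23.37 = 100.6 h.

T₂ ≈ 100.6 h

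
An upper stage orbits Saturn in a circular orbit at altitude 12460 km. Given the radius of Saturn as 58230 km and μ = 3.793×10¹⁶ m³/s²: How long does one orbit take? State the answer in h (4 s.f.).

T ≈ 5.326 h

r = 58230 + 12460 = 70690 km = 7.0690×10⁷ m.
Kepler's third law: T = 2π√(r³/μ) = 2π√((7.069×10⁷)³ / 3.793×10¹⁶).
r³/μ = 9.313×10⁶ s², so T = 2π × 3.052×10³ = 1.917×10⁴ s.
Converting: 1.917×10⁴ s ÷ 3600 = 5.326 h.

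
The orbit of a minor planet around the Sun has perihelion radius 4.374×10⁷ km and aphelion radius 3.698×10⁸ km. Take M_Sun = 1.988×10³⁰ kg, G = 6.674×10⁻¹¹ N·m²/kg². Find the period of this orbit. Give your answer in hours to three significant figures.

μ = GM = 6.674×10⁻¹¹ × 1.988×10³⁰ = 1.327×10²⁰ m³/s².
Semi-major axis a = (r_p + r_a)/2 = (4.3740×10⁷ + 3.6980×10⁸)/2 = 2.0677×10⁸ km = 2.068×10¹¹ m.
By Kepler's third law T = 2π√(a³/μ) = 2π × 8.163×10⁶ = 5.129×10⁷ s.
= 14250 hours.

T ≈ 14200 hours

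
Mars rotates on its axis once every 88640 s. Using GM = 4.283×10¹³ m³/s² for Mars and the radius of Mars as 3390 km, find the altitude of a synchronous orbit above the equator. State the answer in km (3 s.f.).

h_sync ≈ 17000 km

A synchronous orbit has period T, so by Kepler's third law a = (μT²/4π²)^(1/3).
μT²/4π² = 4.283×10¹³ × (8.864×10⁴)² / 39.48 = 8.524×10²¹ m³.
a = 2.043×10⁷ m = 20428 km.
Altitude h = a − R = 20428 − 3390 = 17038 km.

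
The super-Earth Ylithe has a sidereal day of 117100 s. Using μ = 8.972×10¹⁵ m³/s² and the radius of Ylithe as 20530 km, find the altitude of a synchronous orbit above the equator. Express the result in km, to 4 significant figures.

A synchronous orbit has period T, so by Kepler's third law a = (μT²/4π²)^(1/3).
μT²/4π² = 8.972×10¹⁵ × (1.171×10⁵)² / 39.48 = 3.116×10²⁴ m³.
a = 1.461×10⁸ m = 1.4607×10⁵ km.
Altitude h = a − R = 1.4607×10⁵ − 20530 = 1.2554×10⁵ km.

h_sync ≈ 1.255×10⁵ km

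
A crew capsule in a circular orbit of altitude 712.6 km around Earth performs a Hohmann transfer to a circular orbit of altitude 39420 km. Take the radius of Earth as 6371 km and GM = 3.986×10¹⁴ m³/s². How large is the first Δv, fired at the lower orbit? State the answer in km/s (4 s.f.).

r₁ = 6371 + 712.6 = 7083.6 km = 7.0836×10⁶ m.
r₂ = 6371 + 39420 = 45791 km = 4.5791×10⁷ m.
Transfer ellipse a_t = (r₁ + r₂)/2 = 2.644×10⁷ m.
At r₁: circular v_c1 = √(μ/r₁) = 7501 m/s; transfer-perigee v_p = √[μ(2/r₁ − 1/a_t)] = 9872 m/s.
Δv₁ = v_p − v_c1 = 2371 m/s.
= 2.371 km/s.

Δv ≈ 2.371 km/s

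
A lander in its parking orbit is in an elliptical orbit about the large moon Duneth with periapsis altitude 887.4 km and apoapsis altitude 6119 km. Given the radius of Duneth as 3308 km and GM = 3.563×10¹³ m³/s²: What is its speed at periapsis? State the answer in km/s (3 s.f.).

r_p = 3308 + 887.4 = 4195.4 km = 4.1954×10⁶ m.
r_a = 3308 + 6119 = 9427.0 km = 9.4270×10⁶ m.
Semi-major axis a = (r_p + r_a)/2 = 6811.2 km = 6.811×10⁶ m.
Vis-viva: v² = μ(2/r − 1/a) = 3.563×10¹³ × (4.767×10⁻⁷ − 1.468×10⁻⁷) = 1.175×10⁷ m²/s².
v = 3428 m/s = 3.428 km/s.

v ≈ 3.43 km/s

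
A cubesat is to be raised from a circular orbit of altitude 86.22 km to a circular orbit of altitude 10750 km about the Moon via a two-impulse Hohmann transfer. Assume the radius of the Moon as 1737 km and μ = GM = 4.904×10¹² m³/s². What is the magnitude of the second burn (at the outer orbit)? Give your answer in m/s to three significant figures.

Δv ≈ 310 m/s

r₁ = 1737 + 86.22 = 1823.2 km = 1.8232×10⁶ m.
r₂ = 1737 + 10750 = 12487 km = 1.2487×10⁷ m.
Transfer ellipse a_t = (r₁ + r₂)/2 = 7.155×10⁶ m.
At r₁: circular v_c1 = √(μ/r₁) = 1640 m/s; transfer-perilune v_p = √[μ(2/r₁ − 1/a_t)] = 2167 m/s.
At r₂: circular v_c2 = √(μ/r₂) = 626.7 m/s; transfer-apolune v_a = √[μ(2/r₂ − 1/a_t)] = 316.3 m/s.
Δv₂ = v_c2 − v_a = 310.3 m/s.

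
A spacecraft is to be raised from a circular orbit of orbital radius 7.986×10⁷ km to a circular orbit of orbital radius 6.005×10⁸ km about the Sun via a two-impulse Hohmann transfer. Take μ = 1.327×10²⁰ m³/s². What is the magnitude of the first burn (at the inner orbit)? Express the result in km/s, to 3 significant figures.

r₁ = 7.986×10⁷ km = 7.986×10¹⁰ m.
r₂ = 6.005×10⁸ km = 6.005×10¹¹ m.
Transfer ellipse a_t = (r₁ + r₂)/2 = 3.402×10¹¹ m.
At r₁: circular v_c1 = √(μ/r₁) = 40760 m/s; transfer-perihelion v_p = √[μ(2/r₁ − 1/a_t)] = 54160 m/s.
Δv₁ = v_p − v_c1 = 13400 m/s.
= 13.40 km/s.

Δv ≈ 13.4 km/s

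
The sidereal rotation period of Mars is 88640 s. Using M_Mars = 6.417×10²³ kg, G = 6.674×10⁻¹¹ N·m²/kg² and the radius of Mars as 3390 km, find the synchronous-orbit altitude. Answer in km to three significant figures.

h_sync ≈ 17000 km

μ = GM = 6.674×10⁻¹¹ × 6.417×10²³ = 4.283×10¹³ m³/s².
A synchronous orbit has period T, so by Kepler's third law a = (μT²/4π²)^(1/3).
μT²/4π² = 4.283×10¹³ × (8.864×10⁴)² / 39.48 = 8.524×10²¹ m³.
a = 2.043×10⁷ m = 20427 km.
Altitude h = a − R = 20427 − 3390 = 17037 km.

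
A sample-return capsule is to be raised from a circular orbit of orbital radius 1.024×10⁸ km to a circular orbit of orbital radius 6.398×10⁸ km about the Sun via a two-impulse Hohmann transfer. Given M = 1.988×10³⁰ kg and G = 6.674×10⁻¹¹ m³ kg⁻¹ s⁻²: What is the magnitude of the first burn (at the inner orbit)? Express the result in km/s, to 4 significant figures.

Δv ≈ 11.27 km/s

μ = GM = 6.674×10⁻¹¹ × 1.988×10³⁰ = 1.327×10²⁰ m³/s².
r₁ = 1.024×10⁸ km = 1.024×10¹¹ m.
r₂ = 6.398×10⁸ km = 6.398×10¹¹ m.
Transfer ellipse a_t = (r₁ + r₂)/2 = 3.711×10¹¹ m.
At r₁: circular v_c1 = √(μ/r₁) = 36000 m/s; transfer-perihelion v_p = √[μ(2/r₁ − 1/a_t)] = 47260 m/s.
Δv₁ = v_p − v_c1 = 11270 m/s.
= 11.27 km/s.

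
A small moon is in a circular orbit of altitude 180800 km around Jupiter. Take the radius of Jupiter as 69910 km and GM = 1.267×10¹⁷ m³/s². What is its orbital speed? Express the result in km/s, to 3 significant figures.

v ≈ 22.5 km/s

r = 69910 + 180800 = 250710 km = 2.5071×10⁸ m.
For a circular orbit v = √(μ/r) = √(1.267×10¹⁷ / 2.507×10⁸) = √(5.054×10⁸) = 22480 m/s.
That is 22.48 km/s.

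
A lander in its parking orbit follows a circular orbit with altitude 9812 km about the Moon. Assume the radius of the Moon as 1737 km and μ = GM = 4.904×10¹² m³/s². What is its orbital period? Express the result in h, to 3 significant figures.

T ≈ 30.9 h

r = 1737 + 9812 = 11549 km = 1.1549×10⁷ m.
Kepler's third law: T = 2π√(r³/μ) = 2π√((1.155×10⁷)³ / 4.904×10¹²).
r³/μ = 3.141×10⁸ s², so T = 2π × 1.772×10⁴ = 1.114×10⁵ s.
Converting: 1.114×10⁵ s ÷ 3600 = 30.93 h.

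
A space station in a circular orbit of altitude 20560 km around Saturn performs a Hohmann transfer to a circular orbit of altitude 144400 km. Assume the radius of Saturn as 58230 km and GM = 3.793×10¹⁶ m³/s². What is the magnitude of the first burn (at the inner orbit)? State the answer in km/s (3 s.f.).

Δv ≈ 4.39 km/s

r₁ = 58230 + 20560 = 78790 km = 7.8790×10⁷ m.
r₂ = 58230 + 144400 = 202630 km = 2.0263×10⁸ m.
Transfer ellipse a_t = (r₁ + r₂)/2 = 1.407×10⁸ m.
At r₁: circular v_c1 = √(μ/r₁) = 21940 m/s; transfer-perikrone v_p = √[μ(2/r₁ − 1/a_t)] = 26330 m/s.
Δv₁ = v_p − v_c1 = 4389 m/s.
= 4.389 km/s.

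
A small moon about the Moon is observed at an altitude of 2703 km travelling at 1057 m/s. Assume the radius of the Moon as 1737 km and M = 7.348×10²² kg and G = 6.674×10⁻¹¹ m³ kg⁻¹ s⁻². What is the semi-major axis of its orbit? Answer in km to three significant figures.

μ = GM = 6.674×10⁻¹¹ × 7.348×10²² = 4.904×10¹² m³/s².
r = 1737 + 2703 = 4440.0 km = 4.440×10⁶ m.
Vis-viva rearranged: 1/a = 2/r − v²/μ = 4.505×10⁻⁷ − 2.278×10⁻⁷ = 2.226×10⁻⁷ m⁻¹.
a = 4.492×10⁶ m = 4491.8 km.

a ≈ 4490 km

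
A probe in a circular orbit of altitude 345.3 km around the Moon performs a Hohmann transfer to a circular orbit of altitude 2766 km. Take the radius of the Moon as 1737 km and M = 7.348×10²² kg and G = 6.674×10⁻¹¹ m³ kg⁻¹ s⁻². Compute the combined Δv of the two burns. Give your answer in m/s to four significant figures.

Δv_total ≈ 473.7 m/s

μ = GM = 6.674×10⁻¹¹ × 7.348×10²² = 4.904×10¹² m³/s².
r₁ = 1737 + 345.3 = 2082.3 km = 2.0823×10⁶ m.
r₂ = 1737 + 2766 = 4503.0 km = 4.5030×10⁶ m.
Transfer ellipse a_t = (r₁ + r₂)/2 = 3.293×10⁶ m.
At r₁: circular v_c1 = √(μ/r₁) = 1535 m/s; transfer-perilune v_p = √[μ(2/r₁ − 1/a_t)] = 1795 m/s.
Δv₁ = v_p − v_c1 = 260.0 m/s.
At r₂: circular v_c2 = √(μ/r₂) = 1044 m/s; transfer-apolune v_a = √[μ(2/r₂ − 1/a_t)] = 829.9 m/s.
Δv₂ = v_c2 − v_a = 213.7 m/s.
Total Δv = Δv₁ + Δv₂ = 473.7 m/s.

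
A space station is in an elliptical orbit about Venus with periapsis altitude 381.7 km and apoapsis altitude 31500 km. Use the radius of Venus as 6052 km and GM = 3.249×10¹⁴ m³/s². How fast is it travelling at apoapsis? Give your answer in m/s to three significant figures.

v ≈ 1590 m/s

r_p = 6052 + 381.7 = 6433.7 km = 6.4337×10⁶ m.
r_a = 6052 + 31500 = 37552 km = 3.7552×10⁷ m.
Semi-major axis a = (r_p + r_a)/2 = 21993 km = 2.199×10⁷ m.
Vis-viva: v² = μ(2/r − 1/a) = 3.249×10¹⁴ × (5.326×10⁻⁸ − 4.547×10⁻⁸) = 2.531×10⁶ m²/s².
v = 1591 m/s.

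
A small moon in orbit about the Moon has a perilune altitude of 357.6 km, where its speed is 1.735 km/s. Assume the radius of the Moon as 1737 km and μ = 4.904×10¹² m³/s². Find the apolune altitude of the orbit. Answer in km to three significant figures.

r_p = 1737 + 357.6 = 2094.6 km = 2.095×10⁶ m.
Specific energy ε = v²/2 − μ/r = -8.361×10⁵ J/kg, so a = −μ/(2ε) = 2.933×10⁶ m.
The apsides satisfy r_p + r_a = 2a, so the apolune radius is 2a − r_p = 3.770×10⁶ m = 3770.4 km.
Apolune altitude = 3770.4 − 1737 = 2033.4 km.

apolune altitude ≈ 2030 km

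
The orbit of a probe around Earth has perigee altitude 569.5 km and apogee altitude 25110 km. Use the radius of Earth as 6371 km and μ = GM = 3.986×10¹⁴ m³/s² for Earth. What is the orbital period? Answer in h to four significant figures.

r_p = 6371 + 569.5 = 6940.5 km = 6.9405×10⁶ m.
r_a = 6371 + 25110 = 31481 km = 3.1481×10⁷ m.
Semi-major axis a = (r_p + r_a)/2 = (6940.5 + 31481)/2 = 19211 km = 1.921×10⁷ m.
By Kepler's third law T = 2π√(a³/μ) = 2π × 4.217×10³ = 2.650×10⁴ s.
= 7.361 h.

T ≈ 7.361 h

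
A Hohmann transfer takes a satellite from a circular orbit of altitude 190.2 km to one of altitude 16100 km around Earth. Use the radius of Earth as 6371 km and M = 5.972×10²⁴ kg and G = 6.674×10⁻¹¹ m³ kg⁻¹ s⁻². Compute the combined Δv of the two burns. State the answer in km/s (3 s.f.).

μ = GM = 6.674×10⁻¹¹ × 5.972×10²⁴ = 3.986×10¹⁴ m³/s².
r₁ = 6371 + 190.2 = 6561.2 km = 6.5612×10⁶ m.
r₂ = 6371 + 16100 = 22471 km = 2.2471×10⁷ m.
Transfer ellipse a_t = (r₁ + r₂)/2 = 1.452×10⁷ m.
At r₁: circular v_c1 = √(μ/r₁) = 7794 m/s; transfer-perigee v_p = √[μ(2/r₁ − 1/a_t)] = 9697 m/s.
Δv₁ = v_p − v_c1 = 1903 m/s.
At r₂: circular v_c2 = √(μ/r₂) = 4212 m/s; transfer-apogee v_a = √[μ(2/r₂ − 1/a_t)] = 2831 m/s.
Δv₂ = v_c2 − v_a = 1380 m/s.
Total Δv = Δv₁ + Δv₂ = 3283 m/s = 3.283 km/s.

Δv_total ≈ 3.28 km/s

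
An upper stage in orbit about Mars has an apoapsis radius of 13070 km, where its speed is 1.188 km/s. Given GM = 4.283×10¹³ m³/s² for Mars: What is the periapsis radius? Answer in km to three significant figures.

periapsis radius ≈ 3590 km

r_a = 1.307×10⁷ m.
Specific energy ε = v²/2 − μ/r = -2.571×10⁶ J/kg, so a = −μ/(2ε) = 8.328×10⁶ m.
The apsides satisfy r_p + r_a = 2a, so the periapsis radius is 2a − r_a = 3.587×10⁶ m = 3587.0 km.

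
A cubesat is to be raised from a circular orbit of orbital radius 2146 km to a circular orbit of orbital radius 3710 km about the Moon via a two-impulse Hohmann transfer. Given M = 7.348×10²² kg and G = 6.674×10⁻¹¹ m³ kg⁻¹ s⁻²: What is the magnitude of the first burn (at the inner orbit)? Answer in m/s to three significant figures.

Δv ≈ 190 m/s

μ = GM = 6.674×10⁻¹¹ × 7.348×10²² = 4.904×10¹² m³/s².
r₁ = 2146 km = 2.146×10⁶ m.
r₂ = 3710 km = 3.710×10⁶ m.
Transfer ellipse a_t = (r₁ + r₂)/2 = 2.928×10⁶ m.
At r₁: circular v_c1 = √(μ/r₁) = 1512 m/s; transfer-perilune v_p = √[μ(2/r₁ − 1/a_t)] = 1702 m/s.
Δv₁ = v_p − v_c1 = 189.9 m/s.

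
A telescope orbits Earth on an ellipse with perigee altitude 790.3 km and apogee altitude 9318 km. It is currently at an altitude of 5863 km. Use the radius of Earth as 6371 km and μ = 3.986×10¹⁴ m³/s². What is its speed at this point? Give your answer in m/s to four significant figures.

v ≈ 5502 m/s

r_p = 6371 + 790.3 = 7161.3 km = 7.1613×10⁶ m.
r_a = 6371 + 9318 = 15689 km = 1.5689×10⁷ m.
r = 6371 + 5863 = 12234 km = 1.223×10⁷ m.
Semi-major axis a = (r_p + r_a)/2 = 11425 km = 1.143×10⁷ m.
Vis-viva: v² = μ(2/r − 1/a) = 3.986×10¹⁴ × (1.635×10⁻⁷ − 8.753×10⁻⁸) = 3.027×10⁷ m²/s².
v = 5502 m/s.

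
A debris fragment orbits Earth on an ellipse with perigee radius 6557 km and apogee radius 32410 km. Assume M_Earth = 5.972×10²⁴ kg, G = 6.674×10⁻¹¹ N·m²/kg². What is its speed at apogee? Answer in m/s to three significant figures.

v ≈ 2030 m/s

μ = GM = 6.674×10⁻¹¹ × 5.972×10²⁴ = 3.986×10¹⁴ m³/s².
Semi-major axis a = (r_p + r_a)/2 = 19484 km = 1.948×10⁷ m.
Vis-viva: v² = μ(2/r − 1/a) = 3.986×10¹⁴ × (6.171×10⁻⁸ − 5.133×10⁻⁸) = 4.139×10⁶ m²/s².
v = 2034 m/s.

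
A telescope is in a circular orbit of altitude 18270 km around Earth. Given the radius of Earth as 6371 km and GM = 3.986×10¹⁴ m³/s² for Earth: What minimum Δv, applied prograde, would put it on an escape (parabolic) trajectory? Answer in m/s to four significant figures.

r = 6371 + 18270 = 24641 km = 2.4641×10⁷ m.
Circular speed v_c = √(μ/r) = 4022 m/s.
Escape speed v_esc = √(2μ/r) = √2 × v_c = 5688 m/s.
Δv = v_esc − v_c = 1666 m/s.

Δv ≈ 1666 m/s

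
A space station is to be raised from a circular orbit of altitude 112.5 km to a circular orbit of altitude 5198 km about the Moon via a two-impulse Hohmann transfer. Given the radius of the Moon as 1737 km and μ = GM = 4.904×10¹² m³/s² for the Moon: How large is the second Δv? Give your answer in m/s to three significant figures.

Δv ≈ 295 m/s

r₁ = 1737 + 112.5 = 1849.5 km = 1.8495×10⁶ m.
r₂ = 1737 + 5198 = 6935.0 km = 6.9350×10⁶ m.
Transfer ellipse a_t = (r₁ + r₂)/2 = 4.392×10⁶ m.
At r₁: circular v_c1 = √(μ/r₁) = 1628 m/s; transfer-perilune v_p = √[μ(2/r₁ − 1/a_t)] = 2046 m/s.
At r₂: circular v_c2 = √(μ/r₂) = 840.9 m/s; transfer-apolune v_a = √[μ(2/r₂ − 1/a_t)] = 545.7 m/s.
Δv₂ = v_c2 − v_a = 295.2 m/s.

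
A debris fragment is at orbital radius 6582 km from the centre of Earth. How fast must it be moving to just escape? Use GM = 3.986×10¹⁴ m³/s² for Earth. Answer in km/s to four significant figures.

r = 6582 km = 6.582×10⁶ m.
Escape speed v_esc = √(2μ/r) = √(2 × 3.986×10¹⁴ / 6.582×10⁶) = √(1.211×10⁸) = 11010 m/s.
= 11.01 km/s.

v_esc ≈ 11.01 km/s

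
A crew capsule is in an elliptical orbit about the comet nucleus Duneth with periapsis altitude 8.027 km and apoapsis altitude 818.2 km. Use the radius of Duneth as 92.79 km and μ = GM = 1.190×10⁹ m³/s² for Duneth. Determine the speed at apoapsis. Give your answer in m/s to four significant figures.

v ≈ 16.13 m/s

r_p = 92.79 + 8.027 = 100.82 km = 1.0082×10⁵ m.
r_a = 92.79 + 818.2 = 910.99 km = 9.1099×10⁵ m.
Semi-major axis a = (r_p + r_a)/2 = 505.90 km = 5.059×10⁵ m.
Vis-viva: v² = μ(2/r − 1/a) = 1.190×10⁹ × (2.195×10⁻⁶ − 1.977×10⁻⁶) = 2.603×10² m²/s².
v = 16.13 m/s.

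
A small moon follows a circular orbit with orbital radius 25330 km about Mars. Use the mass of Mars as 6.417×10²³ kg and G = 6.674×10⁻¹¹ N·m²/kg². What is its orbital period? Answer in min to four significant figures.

μ = GM = 6.674×10⁻¹¹ × 6.417×10²³ = 4.283×10¹³ m³/s².
r = 25330 km = 2.533×10⁷ m.
Kepler's third law: T = 2π√(r³/μ) = 2π√((2.533×10⁷)³ / 4.283×10¹³).
r³/μ = 3.795×10⁸ s², so T = 2π × 1.948×10⁴ = 1.224×10⁵ s.
Converting: 1.224×10⁵ s ÷ 60.00 = 2040 min.

T ≈ 2040 min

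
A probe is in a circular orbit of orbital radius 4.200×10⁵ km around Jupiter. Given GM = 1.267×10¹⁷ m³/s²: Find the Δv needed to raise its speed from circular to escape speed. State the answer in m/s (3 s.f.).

r = 4.200×10⁵ km = 4.200×10⁸ m.
Circular speed v_c = √(μ/r) = 17370 m/s.
Escape speed v_esc = √(2μ/r) = √2 × v_c = 24560 m/s.
Δv = v_esc − v_c = 7194 m/s.

Δv ≈ 7190 m/s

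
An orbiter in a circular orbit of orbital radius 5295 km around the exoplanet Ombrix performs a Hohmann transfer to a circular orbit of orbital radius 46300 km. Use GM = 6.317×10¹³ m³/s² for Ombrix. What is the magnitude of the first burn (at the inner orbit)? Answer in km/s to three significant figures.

Δv ≈ 1.17 km/s

r₁ = 5295 km = 5.295×10⁶ m.
r₂ = 46300 km = 4.630×10⁷ m.
Transfer ellipse a_t = (r₁ + r₂)/2 = 2.580×10⁷ m.
At r₁: circular v_c1 = √(μ/r₁) = 3454 m/s; transfer-periapsis v_p = √[μ(2/r₁ − 1/a_t)] = 4627 m/s.
Δv₁ = v_p − v_c1 = 1173 m/s.
= 1.173 km/s.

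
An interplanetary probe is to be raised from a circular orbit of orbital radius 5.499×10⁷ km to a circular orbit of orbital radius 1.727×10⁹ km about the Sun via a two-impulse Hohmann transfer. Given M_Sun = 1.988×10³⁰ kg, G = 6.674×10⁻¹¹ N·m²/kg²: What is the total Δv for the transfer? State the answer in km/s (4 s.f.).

μ = GM = 6.674×10⁻¹¹ × 1.988×10³⁰ = 1.327×10²⁰ m³/s².
r₁ = 5.499×10⁷ km = 5.499×10¹⁰ m.
r₂ = 1.727×10⁹ km = 1.727×10¹² m.
Transfer ellipse a_t = (r₁ + r₂)/2 = 8.910×10¹¹ m.
At r₁: circular v_c1 = √(μ/r₁) = 49120 m/s; transfer-perihelion v_p = √[μ(2/r₁ − 1/a_t)] = 68390 m/s.
Δv₁ = v_p − v_c1 = 19270 m/s.
At r₂: circular v_c2 = √(μ/r₂) = 8765 m/s; transfer-aphelion v_a = √[μ(2/r₂ − 1/a_t)] = 2178 m/s.
Δv₂ = v_c2 − v_a = 6588 m/s.
Total Δv = Δv₁ + Δv₂ = 25850 m/s = 25.85 km/s.

Δv_total ≈ 25.85 km/s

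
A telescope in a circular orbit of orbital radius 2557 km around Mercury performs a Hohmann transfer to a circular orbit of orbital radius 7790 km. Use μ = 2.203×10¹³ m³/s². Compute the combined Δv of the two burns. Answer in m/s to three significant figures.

Δv_total ≈ 1170 m/s

r₁ = 2557 km = 2.557×10⁶ m.
r₂ = 7790 km = 7.790×10⁶ m.
Transfer ellipse a_t = (r₁ + r₂)/2 = 5.174×10⁶ m.
At r₁: circular v_c1 = √(μ/r₁) = 2935 m/s; transfer-periherm v_p = √[μ(2/r₁ − 1/a_t)] = 3602 m/s.
Δv₁ = v_p − v_c1 = 666.6 m/s.
At r₂: circular v_c2 = √(μ/r₂) = 1682 m/s; transfer-apoherm v_a = √[μ(2/r₂ − 1/a_t)] = 1182 m/s.
Δv₂ = v_c2 − v_a = 499.4 m/s.
Total Δv = Δv₁ + Δv₂ = 1166 m/s.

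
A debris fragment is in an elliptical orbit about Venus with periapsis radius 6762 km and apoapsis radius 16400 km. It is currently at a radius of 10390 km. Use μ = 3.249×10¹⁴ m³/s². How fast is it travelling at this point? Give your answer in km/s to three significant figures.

Semi-major axis a = (r_p + r_a)/2 = 11581 km = 1.158×10⁷ m.
Vis-viva: v² = μ(2/r − 1/a) = 3.249×10¹⁴ × (1.925×10⁻⁷ − 8.635×10⁻⁸) = 3.449×10⁷ m²/s².
v = 5873 m/s = 5.873 km/s.

v ≈ 5.87 km/s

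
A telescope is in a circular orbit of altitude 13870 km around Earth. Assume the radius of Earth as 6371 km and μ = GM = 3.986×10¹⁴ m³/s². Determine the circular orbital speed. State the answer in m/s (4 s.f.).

r = 6371 + 13870 = 20241 km = 2.0241×10⁷ m.
For a circular orbit v = √(μ/r) = √(3.986×10¹⁴ / 2.024×10⁷) = √(1.969×10⁷) = 4438 m/s.

v ≈ 4438 m/s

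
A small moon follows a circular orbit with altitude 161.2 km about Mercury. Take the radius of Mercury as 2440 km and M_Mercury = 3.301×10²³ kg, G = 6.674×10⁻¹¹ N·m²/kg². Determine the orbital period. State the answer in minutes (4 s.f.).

T ≈ 93.60 minutes

μ = GM = 6.674×10⁻¹¹ × 3.301×10²³ = 2.203×10¹³ m³/s².
r = 2440 + 161.2 = 2601.2 km = 2.6012×10⁶ m.
Kepler's third law: T = 2π√(r³/μ) = 2π√((2.601×10⁶)³ / 2.203×10¹³).
r³/μ = 7.989×10⁵ s², so T = 2π × 8.938×10² = 5.616×10³ s.
Converting: 5.616×10³ s ÷ 60.00 = 93.60 minutes.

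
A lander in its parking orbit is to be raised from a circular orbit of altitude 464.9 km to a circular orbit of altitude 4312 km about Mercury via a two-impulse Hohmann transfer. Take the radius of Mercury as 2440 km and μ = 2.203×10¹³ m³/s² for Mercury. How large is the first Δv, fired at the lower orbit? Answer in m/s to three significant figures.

r₁ = 2440 + 464.9 = 2904.9 km = 2.9049×10⁶ m.
r₂ = 2440 + 4312 = 6752.0 km = 6.7520×10⁶ m.
Transfer ellipse a_t = (r₁ + r₂)/2 = 4.828×10⁶ m.
At r₁: circular v_c1 = √(μ/r₁) = 2754 m/s; transfer-periherm v_p = √[μ(2/r₁ − 1/a_t)] = 3257 m/s.
Δv₁ = v_p − v_c1 = 502.7 m/s.

Δv ≈ 503 m/s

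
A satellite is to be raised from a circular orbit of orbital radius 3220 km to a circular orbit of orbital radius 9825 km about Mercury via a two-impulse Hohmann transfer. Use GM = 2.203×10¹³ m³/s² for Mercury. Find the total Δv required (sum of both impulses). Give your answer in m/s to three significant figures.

r₁ = 3220 km = 3.220×10⁶ m.
r₂ = 9825 km = 9.825×10⁶ m.
Transfer ellipse a_t = (r₁ + r₂)/2 = 6.522×10⁶ m.
At r₁: circular v_c1 = √(μ/r₁) = 2616 m/s; transfer-periherm v_p = √[μ(2/r₁ − 1/a_t)] = 3210 m/s.
Δv₁ = v_p − v_c1 = 594.6 m/s.
At r₂: circular v_c2 = √(μ/r₂) = 1497 m/s; transfer-apoherm v_a = √[μ(2/r₂ − 1/a_t)] = 1052 m/s.
Δv₂ = v_c2 − v_a = 445.3 m/s.
Total Δv = Δv₁ + Δv₂ = 1040 m/s.

Δv_total ≈ 1040 m/s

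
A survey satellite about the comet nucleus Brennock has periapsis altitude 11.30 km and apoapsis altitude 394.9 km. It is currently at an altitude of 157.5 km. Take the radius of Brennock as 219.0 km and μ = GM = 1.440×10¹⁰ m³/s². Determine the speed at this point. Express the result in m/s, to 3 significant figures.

r_p = 219.0 + 11.30 = 230.30 km = 2.3030×10⁵ m.
r_a = 219.0 + 394.9 = 613.90 km = 6.1390×10⁵ m.
r = 219.0 + 157.5 = 376.50 km = 3.765×10⁵ m.
Semi-major axis a = (r_p + r_a)/2 = 422.10 km = 4.221×10⁵ m.
Vis-viva: v² = μ(2/r − 1/a) = 1.440×10¹⁰ × (5.312×10⁻⁶ − 2.369×10⁻⁶) = 4.238×10⁴ m²/s².
v = 205.9 m/s.

v ≈ 206 m/s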